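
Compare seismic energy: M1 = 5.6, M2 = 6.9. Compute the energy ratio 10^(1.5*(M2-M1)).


M2 - M1 = 6.9 - 5.6 = 1.3
1.5 * 1.3 = 1.95
ratio = 10^1.95 = 89.13

89.13


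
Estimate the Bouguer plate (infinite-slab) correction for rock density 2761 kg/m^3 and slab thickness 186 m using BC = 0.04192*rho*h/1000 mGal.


BC = 0.04192 * rho * h / 1000
= 0.04192 * 2761 * 186 / 1000
= 21.5278 mGal

21.5278


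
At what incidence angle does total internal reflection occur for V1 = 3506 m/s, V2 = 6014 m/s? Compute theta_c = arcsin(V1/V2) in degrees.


V1/V2 = 3506/6014 = 0.582973
theta_c = arcsin(0.582973) = 35.6599 degrees

35.6599


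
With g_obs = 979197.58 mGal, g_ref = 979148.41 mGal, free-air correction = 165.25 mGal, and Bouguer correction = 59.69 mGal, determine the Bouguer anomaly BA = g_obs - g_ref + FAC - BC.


BA = g_obs - g_ref + FAC - BC
= 979197.58 - 979148.41 + 165.25 - 59.69
= 154.73 mGal

154.73


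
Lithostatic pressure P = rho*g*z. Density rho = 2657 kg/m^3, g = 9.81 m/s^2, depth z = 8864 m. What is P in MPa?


P = rho * g * z / 1e6
= 2657 * 9.81 * 8864 / 1e6
= 231041666.88 / 1e6
= 231.0417 MPa

231.0417


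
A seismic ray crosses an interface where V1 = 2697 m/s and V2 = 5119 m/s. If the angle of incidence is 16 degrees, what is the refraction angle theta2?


sin(theta1) = sin(16 deg) = 0.275637
sin(theta2) = V2/V1 * sin(theta1) = 5119/2697 * 0.275637 = 0.523169
theta2 = arcsin(0.523169) = 31.5451 degrees

31.5451


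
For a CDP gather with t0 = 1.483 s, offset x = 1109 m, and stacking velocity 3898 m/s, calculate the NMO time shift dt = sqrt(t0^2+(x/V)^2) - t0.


x/Vnmo = 1109/3898 = 0.284505
(x/Vnmo)^2 = 0.080943
t0^2 = 2.199289
sqrt(2.199289 + 0.080943) = 1.510044
dt = 1.510044 - 1.483 = 0.027044

0.027044


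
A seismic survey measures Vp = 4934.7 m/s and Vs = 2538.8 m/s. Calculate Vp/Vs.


Vp/Vs = 4934.7 / 2538.8
= 1.9437

1.9437


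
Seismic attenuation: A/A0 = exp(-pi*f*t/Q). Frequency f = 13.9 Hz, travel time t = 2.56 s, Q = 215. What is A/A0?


pi*f*t/Q = pi*13.9*2.56/215 = 0.519956
A/A0 = exp(-0.519956) = 0.594547

0.594547


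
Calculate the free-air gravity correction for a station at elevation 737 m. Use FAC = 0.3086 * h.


FAC = 0.3086 * h
= 0.3086 * 737
= 227.4382 mGal

227.4382


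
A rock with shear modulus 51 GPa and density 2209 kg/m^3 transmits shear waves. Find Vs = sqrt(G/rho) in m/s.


Convert G to Pa: G = 51e9 Pa
Compute G/rho = 51e9 / 2209 = 23087369.8506
Vs = sqrt(23087369.8506) = 4804.93 m/s

4804.93


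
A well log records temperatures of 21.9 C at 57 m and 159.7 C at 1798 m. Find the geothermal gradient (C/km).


dT = 159.7 - 21.9 = 137.8 C
dz = 1798 - 57 = 1741 m
gradient = dT/dz * 1000 = 137.8/1741 * 1000 = 79.1499 C/km

79.1499


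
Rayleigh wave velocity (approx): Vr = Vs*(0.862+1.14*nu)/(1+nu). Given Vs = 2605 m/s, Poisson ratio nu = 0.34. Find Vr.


Numerator factor = 0.862 + 1.14*0.34 = 1.2496
Denominator = 1 + 0.34 = 1.34
Vr = 2605 * 1.2496 / 1.34 = 2429.26 m/s

2429.26


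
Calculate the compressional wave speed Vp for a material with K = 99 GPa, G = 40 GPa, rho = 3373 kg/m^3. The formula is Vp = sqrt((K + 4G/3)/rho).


First compute the effective modulus:
K + 4G/3 = 99e9 + 4*40e9/3 = 152333333333.33 Pa
Then divide by density:
152333333333.33 / 3373 = 45162565.4709 Pa/(kg/m^3)
Take the square root:
Vp = sqrt(45162565.4709) = 6720.31 m/s

6720.31


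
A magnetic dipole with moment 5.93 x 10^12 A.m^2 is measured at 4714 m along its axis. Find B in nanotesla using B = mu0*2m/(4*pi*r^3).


m = 5.93 x 10^12 = 5930000000000 A.m^2
2m = 11860000000000 A.m^2
r^3 = 4714^3 = 104753546344
B = (4pi*10^-7) * 11860000000000 / (4*pi * 104753546344) * 1e9
= 14903715.54863 / 1316371886527.15 * 1e9
= 11321.8124 nT

11321.8124


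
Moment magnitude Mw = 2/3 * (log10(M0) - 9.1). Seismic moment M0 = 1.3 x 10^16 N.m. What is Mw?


log10(M0) = log10(1.3 x 10^16) = 16.1139
Mw = 2/3 * (16.1139 - 9.1)
= 2/3 * 7.0139
= 4.68

4.68


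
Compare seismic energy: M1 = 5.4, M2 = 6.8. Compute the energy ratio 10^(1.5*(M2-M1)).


M2 - M1 = 6.8 - 5.4 = 1.4
1.5 * 1.4 = 2.1
ratio = 10^2.1 = 125.89

125.89


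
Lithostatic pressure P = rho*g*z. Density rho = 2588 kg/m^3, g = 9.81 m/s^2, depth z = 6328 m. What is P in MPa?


P = rho * g * z / 1e6
= 2588 * 9.81 * 6328 / 1e6
= 160657035.84 / 1e6
= 160.657 MPa

160.657


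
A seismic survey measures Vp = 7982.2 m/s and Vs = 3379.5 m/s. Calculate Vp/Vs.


Vp/Vs = 7982.2 / 3379.5
= 2.3619

2.3619


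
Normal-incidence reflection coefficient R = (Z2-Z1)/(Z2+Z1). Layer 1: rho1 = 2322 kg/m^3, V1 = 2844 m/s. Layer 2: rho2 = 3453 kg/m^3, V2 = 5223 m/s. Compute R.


Z1 = 2322 * 2844 = 6603768
Z2 = 3453 * 5223 = 18035019
R = (18035019 - 6603768) / (18035019 + 6603768) = 11431251 / 24638787 = 0.464

0.464


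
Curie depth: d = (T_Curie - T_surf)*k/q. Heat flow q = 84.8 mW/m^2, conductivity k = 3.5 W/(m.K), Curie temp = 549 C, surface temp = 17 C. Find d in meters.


T_Curie - T_surf = 549 - 17 = 532 C
Convert q to W/m^2: 84.8 mW/m^2 = 0.0848 W/m^2
d = 532 * 3.5 / 0.0848 = 21957.55 m

21957.55


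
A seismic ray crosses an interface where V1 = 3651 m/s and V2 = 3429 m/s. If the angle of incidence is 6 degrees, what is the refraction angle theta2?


sin(theta1) = sin(6 deg) = 0.104528
sin(theta2) = V2/V1 * sin(theta1) = 3429/3651 * 0.104528 = 0.098173
theta2 = arcsin(0.098173) = 5.6339 degrees

5.6339


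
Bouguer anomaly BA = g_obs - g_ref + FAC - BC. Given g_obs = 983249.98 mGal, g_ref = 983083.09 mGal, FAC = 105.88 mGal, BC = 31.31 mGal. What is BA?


BA = g_obs - g_ref + FAC - BC
= 983249.98 - 983083.09 + 105.88 - 31.31
= 241.46 mGal

241.46


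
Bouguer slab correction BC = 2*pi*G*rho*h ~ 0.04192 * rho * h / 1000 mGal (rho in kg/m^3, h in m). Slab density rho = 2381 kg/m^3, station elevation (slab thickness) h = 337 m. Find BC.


BC = 0.04192 * rho * h / 1000
= 0.04192 * 2381 * 337 / 1000
= 33.6365 mGal

33.6365


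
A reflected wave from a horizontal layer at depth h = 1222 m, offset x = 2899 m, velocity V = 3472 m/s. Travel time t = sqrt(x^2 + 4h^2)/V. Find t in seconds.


x^2 + 4h^2 = 2899^2 + 4*1222^2 = 8404201 + 5973136 = 14377337
sqrt(14377337) = 3791.7459
t = 3791.7459 / 3472 = 1.0921 s

1.0921


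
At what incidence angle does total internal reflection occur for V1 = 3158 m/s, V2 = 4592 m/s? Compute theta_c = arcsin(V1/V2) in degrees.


V1/V2 = 3158/4592 = 0.687718
theta_c = arcsin(0.687718) = 43.4497 degrees

43.4497


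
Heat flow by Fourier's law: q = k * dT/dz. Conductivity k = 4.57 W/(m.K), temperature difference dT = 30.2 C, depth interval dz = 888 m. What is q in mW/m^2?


q = k * dT / dz * 1000
= 4.57 * 30.2 / 888 * 1000
= 0.155421 * 1000
= 155.4212 mW/m^2

155.4212


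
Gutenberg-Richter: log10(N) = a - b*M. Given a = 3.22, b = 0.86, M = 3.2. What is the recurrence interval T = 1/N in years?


log10(N) = 3.22 - 0.86*3.2 = 0.468
N = 10^0.468 = 2.93765
T = 1/N = 1/2.93765 = 0.3404 years

0.3404


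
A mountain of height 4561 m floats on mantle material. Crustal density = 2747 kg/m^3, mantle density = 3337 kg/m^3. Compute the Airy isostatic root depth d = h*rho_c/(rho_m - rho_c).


rho_m - rho_c = 3337 - 2747 = 590
d = 4561 * 2747 / 590
= 12529067 / 590
= 21235.71 m

21235.71


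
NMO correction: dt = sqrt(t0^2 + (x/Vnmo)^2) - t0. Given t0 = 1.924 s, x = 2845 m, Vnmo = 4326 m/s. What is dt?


x/Vnmo = 2845/4326 = 0.657651
(x/Vnmo)^2 = 0.432505
t0^2 = 3.701776
sqrt(3.701776 + 0.432505) = 2.033293
dt = 2.033293 - 1.924 = 0.109293

0.109293


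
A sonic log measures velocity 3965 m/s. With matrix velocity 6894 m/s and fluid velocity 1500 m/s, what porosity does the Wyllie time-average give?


1/V - 1/Vm = 1/3965 - 1/6894 = 0.00010715
1/Vf - 1/Vm = 1/1500 - 1/6894 = 0.00052161
phi = 0.00010715 / 0.00052161 = 0.2054

0.2054


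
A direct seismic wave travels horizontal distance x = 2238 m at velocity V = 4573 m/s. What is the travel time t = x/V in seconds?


t = x / V
= 2238 / 4573
= 0.4894 s

0.4894


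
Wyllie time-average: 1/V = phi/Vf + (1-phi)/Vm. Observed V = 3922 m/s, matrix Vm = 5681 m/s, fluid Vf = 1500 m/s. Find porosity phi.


1/V - 1/Vm = 1/3922 - 1/5681 = 7.895e-05
1/Vf - 1/Vm = 1/1500 - 1/5681 = 0.00049064
phi = 7.895e-05 / 0.00049064 = 0.1609

0.1609


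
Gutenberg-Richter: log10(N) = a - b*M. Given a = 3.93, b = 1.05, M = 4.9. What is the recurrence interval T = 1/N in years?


log10(N) = 3.93 - 1.05*4.9 = -1.215
N = 10^-1.215 = 0.060954
T = 1/N = 1/0.060954 = 16.4059 years

16.4059


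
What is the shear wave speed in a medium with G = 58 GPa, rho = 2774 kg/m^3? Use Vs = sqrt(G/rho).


Convert G to Pa: G = 58e9 Pa
Compute G/rho = 58e9 / 2774 = 20908435.4722
Vs = sqrt(20908435.4722) = 4572.57 m/s

4572.57


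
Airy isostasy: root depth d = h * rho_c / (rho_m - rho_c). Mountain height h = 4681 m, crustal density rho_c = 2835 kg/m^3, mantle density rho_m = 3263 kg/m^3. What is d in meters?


rho_m - rho_c = 3263 - 2835 = 428
d = 4681 * 2835 / 428
= 13270635 / 428
= 31006.16 m

31006.16


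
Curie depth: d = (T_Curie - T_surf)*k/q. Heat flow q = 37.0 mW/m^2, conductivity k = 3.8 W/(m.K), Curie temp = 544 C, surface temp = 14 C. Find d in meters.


T_Curie - T_surf = 544 - 14 = 530 C
Convert q to W/m^2: 37.0 mW/m^2 = 0.037 W/m^2
d = 530 * 3.8 / 0.037 = 54432.43 m

54432.43


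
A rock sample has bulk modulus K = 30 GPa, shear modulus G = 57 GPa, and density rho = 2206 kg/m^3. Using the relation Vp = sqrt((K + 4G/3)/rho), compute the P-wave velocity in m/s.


First compute the effective modulus:
K + 4G/3 = 30e9 + 4*57e9/3 = 106000000000.0 Pa
Then divide by density:
106000000000.0 / 2206 = 48050770.6256 Pa/(kg/m^3)
Take the square root:
Vp = sqrt(48050770.6256) = 6931.87 m/s

6931.87


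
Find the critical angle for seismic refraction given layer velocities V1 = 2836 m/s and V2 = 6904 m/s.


V1/V2 = 2836/6904 = 0.410776
theta_c = arcsin(0.410776) = 24.2536 degrees

24.2536


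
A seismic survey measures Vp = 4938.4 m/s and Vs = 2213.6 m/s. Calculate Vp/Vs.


Vp/Vs = 4938.4 / 2213.6
= 2.2309

2.2309


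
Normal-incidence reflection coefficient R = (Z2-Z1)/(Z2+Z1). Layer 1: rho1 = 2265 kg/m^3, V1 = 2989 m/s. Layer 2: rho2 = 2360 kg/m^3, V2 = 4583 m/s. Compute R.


Z1 = 2265 * 2989 = 6770085
Z2 = 2360 * 4583 = 10815880
R = (10815880 - 6770085) / (10815880 + 6770085) = 4045795 / 17585965 = 0.2301

0.2301


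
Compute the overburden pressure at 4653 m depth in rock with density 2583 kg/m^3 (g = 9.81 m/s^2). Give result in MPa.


P = rho * g * z / 1e6
= 2583 * 9.81 * 4653 / 1e6
= 117903437.19 / 1e6
= 117.9034 MPa

117.9034


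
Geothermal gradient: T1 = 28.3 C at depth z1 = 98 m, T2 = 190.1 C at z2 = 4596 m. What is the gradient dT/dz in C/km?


dT = 190.1 - 28.3 = 161.8 C
dz = 4596 - 98 = 4498 m
gradient = dT/dz * 1000 = 161.8/4498 * 1000 = 35.9715 C/km

35.9715


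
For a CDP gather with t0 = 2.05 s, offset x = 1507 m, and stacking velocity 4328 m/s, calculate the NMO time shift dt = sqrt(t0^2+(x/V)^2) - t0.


x/Vnmo = 1507/4328 = 0.348198
(x/Vnmo)^2 = 0.121242
t0^2 = 4.2025
sqrt(4.2025 + 0.121242) = 2.079361
dt = 2.079361 - 2.05 = 0.029361

0.029361


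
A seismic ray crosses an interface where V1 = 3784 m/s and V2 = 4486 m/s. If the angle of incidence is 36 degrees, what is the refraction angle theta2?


sin(theta1) = sin(36 deg) = 0.587785
sin(theta2) = V2/V1 * sin(theta1) = 4486/3784 * 0.587785 = 0.69683
theta2 = arcsin(0.69683) = 44.1732 degrees

44.1732


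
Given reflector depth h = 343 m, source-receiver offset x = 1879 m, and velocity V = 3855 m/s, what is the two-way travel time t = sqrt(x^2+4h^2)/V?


x^2 + 4h^2 = 1879^2 + 4*343^2 = 3530641 + 470596 = 4001237
sqrt(4001237) = 2000.3092
t = 2000.3092 / 3855 = 0.5189 s

0.5189


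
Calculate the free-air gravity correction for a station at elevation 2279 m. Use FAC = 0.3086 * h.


FAC = 0.3086 * h
= 0.3086 * 2279
= 703.2994 mGal

703.2994


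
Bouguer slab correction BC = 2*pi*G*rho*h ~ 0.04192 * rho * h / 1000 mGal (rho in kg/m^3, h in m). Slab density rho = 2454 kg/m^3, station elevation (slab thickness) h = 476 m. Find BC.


BC = 0.04192 * rho * h / 1000
= 0.04192 * 2454 * 476 / 1000
= 48.9669 mGal

48.9669


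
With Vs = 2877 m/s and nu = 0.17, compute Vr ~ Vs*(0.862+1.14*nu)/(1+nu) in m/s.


Numerator factor = 0.862 + 1.14*0.17 = 1.0558
Denominator = 1 + 0.17 = 1.17
Vr = 2877 * 1.0558 / 1.17 = 2596.19 m/s

2596.19


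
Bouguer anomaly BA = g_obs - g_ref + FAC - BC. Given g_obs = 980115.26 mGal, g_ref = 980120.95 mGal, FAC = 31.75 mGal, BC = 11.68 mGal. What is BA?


BA = g_obs - g_ref + FAC - BC
= 980115.26 - 980120.95 + 31.75 - 11.68
= 14.38 mGal

14.38


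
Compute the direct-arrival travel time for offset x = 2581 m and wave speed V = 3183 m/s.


t = x / V
= 2581 / 3183
= 0.8109 s

0.8109


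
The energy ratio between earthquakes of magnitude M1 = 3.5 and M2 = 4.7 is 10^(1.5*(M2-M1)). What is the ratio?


M2 - M1 = 4.7 - 3.5 = 1.2
1.5 * 1.2 = 1.8
ratio = 10^1.8 = 63.1

63.1


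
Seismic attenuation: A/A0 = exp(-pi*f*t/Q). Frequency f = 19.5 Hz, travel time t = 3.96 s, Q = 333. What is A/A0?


pi*f*t/Q = pi*19.5*3.96/333 = 0.72851
A/A0 = exp(-0.72851) = 0.482628

0.482628


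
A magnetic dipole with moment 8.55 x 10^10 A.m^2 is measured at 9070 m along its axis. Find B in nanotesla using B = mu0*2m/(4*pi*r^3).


m = 8.55 x 10^10 = 85500000000 A.m^2
2m = 171000000000 A.m^2
r^3 = 9070^3 = 746142643000
B = (4pi*10^-7) * 171000000000 / (4*pi * 746142643000) * 1e9
= 214884.937506 / 9376304983115.49 * 1e9
= 22.9179 nT

22.9179


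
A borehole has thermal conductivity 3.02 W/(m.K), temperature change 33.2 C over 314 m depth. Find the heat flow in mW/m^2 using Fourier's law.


q = k * dT / dz * 1000
= 3.02 * 33.2 / 314 * 1000
= 0.319312 * 1000
= 319.3121 mW/m^2

319.3121


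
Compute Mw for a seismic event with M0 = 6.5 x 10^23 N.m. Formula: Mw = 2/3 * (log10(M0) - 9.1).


log10(M0) = log10(6.5 x 10^23) = 23.8129
Mw = 2/3 * (23.8129 - 9.1)
= 2/3 * 14.7129
= 9.81

9.81


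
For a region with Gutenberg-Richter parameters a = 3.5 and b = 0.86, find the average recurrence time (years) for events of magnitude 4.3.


log10(N) = 3.5 - 0.86*4.3 = -0.198
N = 10^-0.198 = 0.63387
T = 1/N = 1/0.63387 = 1.5776 years

1.5776


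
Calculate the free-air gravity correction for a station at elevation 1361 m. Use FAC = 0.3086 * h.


FAC = 0.3086 * h
= 0.3086 * 1361
= 420.0046 mGal

420.0046


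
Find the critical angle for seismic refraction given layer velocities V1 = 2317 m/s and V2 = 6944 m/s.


V1/V2 = 2317/6944 = 0.333669
theta_c = arcsin(0.333669) = 19.4916 degrees

19.4916


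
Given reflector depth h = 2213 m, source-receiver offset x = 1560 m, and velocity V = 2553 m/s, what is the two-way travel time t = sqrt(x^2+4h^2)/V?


x^2 + 4h^2 = 1560^2 + 4*2213^2 = 2433600 + 19589476 = 22023076
sqrt(22023076) = 4692.875
t = 4692.875 / 2553 = 1.8382 s

1.8382


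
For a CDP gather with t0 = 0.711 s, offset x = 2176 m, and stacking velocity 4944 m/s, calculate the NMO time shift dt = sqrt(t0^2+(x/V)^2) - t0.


x/Vnmo = 2176/4944 = 0.440129
(x/Vnmo)^2 = 0.193714
t0^2 = 0.505521
sqrt(0.505521 + 0.193714) = 0.836203
dt = 0.836203 - 0.711 = 0.125203

0.125203


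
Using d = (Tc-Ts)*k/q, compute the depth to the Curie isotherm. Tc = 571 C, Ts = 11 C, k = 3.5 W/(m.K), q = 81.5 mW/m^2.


T_Curie - T_surf = 571 - 11 = 560 C
Convert q to W/m^2: 81.5 mW/m^2 = 0.0815 W/m^2
d = 560 * 3.5 / 0.0815 = 24049.08 m

24049.08


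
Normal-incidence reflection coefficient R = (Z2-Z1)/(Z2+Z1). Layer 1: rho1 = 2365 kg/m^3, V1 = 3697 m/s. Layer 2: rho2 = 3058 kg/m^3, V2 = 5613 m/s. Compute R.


Z1 = 2365 * 3697 = 8743405
Z2 = 3058 * 5613 = 17164554
R = (17164554 - 8743405) / (17164554 + 8743405) = 8421149 / 25907959 = 0.325

0.325


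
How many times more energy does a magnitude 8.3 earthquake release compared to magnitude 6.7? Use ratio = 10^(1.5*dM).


M2 - M1 = 8.3 - 6.7 = 1.6
1.5 * 1.6 = 2.4
ratio = 10^2.4 = 251.19

251.19


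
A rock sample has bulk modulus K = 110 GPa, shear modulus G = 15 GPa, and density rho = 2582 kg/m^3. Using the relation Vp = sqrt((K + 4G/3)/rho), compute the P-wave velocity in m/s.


First compute the effective modulus:
K + 4G/3 = 110e9 + 4*15e9/3 = 130000000000.0 Pa
Then divide by density:
130000000000.0 / 2582 = 50348567.0023 Pa/(kg/m^3)
Take the square root:
Vp = sqrt(50348567.0023) = 7095.67 m/s

7095.67


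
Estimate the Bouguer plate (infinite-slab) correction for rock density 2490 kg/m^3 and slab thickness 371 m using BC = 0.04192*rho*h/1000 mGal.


BC = 0.04192 * rho * h / 1000
= 0.04192 * 2490 * 371 / 1000
= 38.7253 mGal

38.7253


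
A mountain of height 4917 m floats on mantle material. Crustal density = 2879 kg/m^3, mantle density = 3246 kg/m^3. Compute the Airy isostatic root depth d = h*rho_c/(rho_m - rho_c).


rho_m - rho_c = 3246 - 2879 = 367
d = 4917 * 2879 / 367
= 14156043 / 367
= 38572.32 m

38572.32


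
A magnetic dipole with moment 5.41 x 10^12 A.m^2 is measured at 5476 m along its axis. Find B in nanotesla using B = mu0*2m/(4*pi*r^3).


m = 5.41 x 10^12 = 5410000000000 A.m^2
2m = 10820000000000 A.m^2
r^3 = 5476^3 = 164206490176
B = (4pi*10^-7) * 10820000000000 / (4*pi * 164206490176) * 1e9
= 13596813.004737 / 2063479612834.74 * 1e9
= 6589.2645 nT

6589.2645


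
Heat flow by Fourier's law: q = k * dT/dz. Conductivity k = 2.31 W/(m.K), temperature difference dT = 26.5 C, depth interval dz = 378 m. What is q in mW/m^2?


q = k * dT / dz * 1000
= 2.31 * 26.5 / 378 * 1000
= 0.161944 * 1000
= 161.9444 mW/m^2

161.9444


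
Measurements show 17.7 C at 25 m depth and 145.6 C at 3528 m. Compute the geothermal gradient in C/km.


dT = 145.6 - 17.7 = 127.9 C
dz = 3528 - 25 = 3503 m
gradient = dT/dz * 1000 = 127.9/3503 * 1000 = 36.5116 C/km

36.5116


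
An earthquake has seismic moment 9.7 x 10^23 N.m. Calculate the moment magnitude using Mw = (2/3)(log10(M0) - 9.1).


log10(M0) = log10(9.7 x 10^23) = 23.9868
Mw = 2/3 * (23.9868 - 9.1)
= 2/3 * 14.8868
= 9.92

9.92


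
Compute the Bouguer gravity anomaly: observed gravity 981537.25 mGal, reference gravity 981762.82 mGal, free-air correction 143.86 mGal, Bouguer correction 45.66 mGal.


BA = g_obs - g_ref + FAC - BC
= 981537.25 - 981762.82 + 143.86 - 45.66
= -127.37 mGal

-127.37


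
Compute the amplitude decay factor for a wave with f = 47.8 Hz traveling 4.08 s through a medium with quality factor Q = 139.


pi*f*t/Q = pi*47.8*4.08/139 = 4.407813
A/A0 = exp(-4.407813) = 0.012182

0.012182


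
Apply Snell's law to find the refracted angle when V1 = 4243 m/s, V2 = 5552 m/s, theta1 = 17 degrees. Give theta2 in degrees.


sin(theta1) = sin(17 deg) = 0.292372
sin(theta2) = V2/V1 * sin(theta1) = 5552/4243 * 0.292372 = 0.382571
theta2 = arcsin(0.382571) = 22.493 degrees

22.493


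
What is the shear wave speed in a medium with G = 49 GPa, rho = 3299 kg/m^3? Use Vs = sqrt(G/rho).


Convert G to Pa: G = 49e9 Pa
Compute G/rho = 49e9 / 3299 = 14852985.7533
Vs = sqrt(14852985.7533) = 3853.96 m/s

3853.96


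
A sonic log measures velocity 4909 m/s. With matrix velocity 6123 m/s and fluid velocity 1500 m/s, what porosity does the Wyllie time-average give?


1/V - 1/Vm = 1/4909 - 1/6123 = 4.039e-05
1/Vf - 1/Vm = 1/1500 - 1/6123 = 0.00050335
phi = 4.039e-05 / 0.00050335 = 0.0802

0.0802


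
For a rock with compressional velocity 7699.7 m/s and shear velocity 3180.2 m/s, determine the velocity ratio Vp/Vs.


Vp/Vs = 7699.7 / 3180.2
= 2.4211

2.4211


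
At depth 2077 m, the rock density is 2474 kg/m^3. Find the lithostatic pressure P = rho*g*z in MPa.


P = rho * g * z / 1e6
= 2474 * 9.81 * 2077 / 1e6
= 50408665.38 / 1e6
= 50.4087 MPa

50.4087


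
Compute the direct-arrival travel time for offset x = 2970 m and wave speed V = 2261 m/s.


t = x / V
= 2970 / 2261
= 1.3136 s

1.3136


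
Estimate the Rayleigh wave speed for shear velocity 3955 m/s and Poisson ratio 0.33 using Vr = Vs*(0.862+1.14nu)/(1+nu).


Numerator factor = 0.862 + 1.14*0.33 = 1.2382
Denominator = 1 + 0.33 = 1.33
Vr = 3955 * 1.2382 / 1.33 = 3682.02 m/s

3682.02


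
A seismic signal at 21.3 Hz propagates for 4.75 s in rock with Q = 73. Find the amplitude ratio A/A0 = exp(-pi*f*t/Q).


pi*f*t/Q = pi*21.3*4.75/73 = 4.354118
A/A0 = exp(-4.354118) = 0.012854

0.012854


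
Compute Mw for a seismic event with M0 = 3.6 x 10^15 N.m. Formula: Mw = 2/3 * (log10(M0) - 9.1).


log10(M0) = log10(3.6 x 10^15) = 15.5563
Mw = 2/3 * (15.5563 - 9.1)
= 2/3 * 6.4563
= 4.3

4.3


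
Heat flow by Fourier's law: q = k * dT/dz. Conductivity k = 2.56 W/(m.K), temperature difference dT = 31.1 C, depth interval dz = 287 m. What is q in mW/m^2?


q = k * dT / dz * 1000
= 2.56 * 31.1 / 287 * 1000
= 0.277408 * 1000
= 277.4077 mW/m^2

277.4077


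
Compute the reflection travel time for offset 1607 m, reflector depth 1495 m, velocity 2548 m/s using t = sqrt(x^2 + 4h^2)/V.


x^2 + 4h^2 = 1607^2 + 4*1495^2 = 2582449 + 8940100 = 11522549
sqrt(11522549) = 3394.488
t = 3394.488 / 2548 = 1.3322 s

1.3322


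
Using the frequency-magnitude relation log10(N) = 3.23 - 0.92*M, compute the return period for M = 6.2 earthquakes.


log10(N) = 3.23 - 0.92*6.2 = -2.474
N = 10^-2.474 = 0.003357
T = 1/N = 1/0.003357 = 297.8516 years

297.8516


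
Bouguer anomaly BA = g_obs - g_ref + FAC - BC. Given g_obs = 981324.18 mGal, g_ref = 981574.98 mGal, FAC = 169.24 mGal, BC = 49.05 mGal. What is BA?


BA = g_obs - g_ref + FAC - BC
= 981324.18 - 981574.98 + 169.24 - 49.05
= -130.61 mGal

-130.61


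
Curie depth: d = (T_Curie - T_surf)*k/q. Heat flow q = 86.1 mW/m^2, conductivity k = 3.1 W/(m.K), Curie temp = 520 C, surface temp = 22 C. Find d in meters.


T_Curie - T_surf = 520 - 22 = 498 C
Convert q to W/m^2: 86.1 mW/m^2 = 0.0861 W/m^2
d = 498 * 3.1 / 0.0861 = 17930.31 m

17930.31


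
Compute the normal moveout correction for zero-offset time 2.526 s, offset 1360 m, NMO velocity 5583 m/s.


x/Vnmo = 1360/5583 = 0.243597
(x/Vnmo)^2 = 0.059339
t0^2 = 6.380676
sqrt(6.380676 + 0.059339) = 2.537719
dt = 2.537719 - 2.526 = 0.011719

0.011719


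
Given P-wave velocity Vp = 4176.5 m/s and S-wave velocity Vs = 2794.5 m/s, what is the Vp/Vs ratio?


Vp/Vs = 4176.5 / 2794.5
= 1.4945

1.4945


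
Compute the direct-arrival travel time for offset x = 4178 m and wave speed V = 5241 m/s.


t = x / V
= 4178 / 5241
= 0.7972 s

0.7972


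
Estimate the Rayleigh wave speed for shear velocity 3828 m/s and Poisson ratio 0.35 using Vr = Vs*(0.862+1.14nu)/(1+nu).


Numerator factor = 0.862 + 1.14*0.35 = 1.261
Denominator = 1 + 0.35 = 1.35
Vr = 3828 * 1.261 / 1.35 = 3575.64 m/s

3575.64


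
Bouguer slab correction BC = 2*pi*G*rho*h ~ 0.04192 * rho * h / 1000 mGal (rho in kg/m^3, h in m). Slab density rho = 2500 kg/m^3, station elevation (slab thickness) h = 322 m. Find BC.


BC = 0.04192 * rho * h / 1000
= 0.04192 * 2500 * 322 / 1000
= 33.7456 mGal

33.7456


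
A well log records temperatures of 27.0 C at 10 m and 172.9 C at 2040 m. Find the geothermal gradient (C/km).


dT = 172.9 - 27.0 = 145.9 C
dz = 2040 - 10 = 2030 m
gradient = dT/dz * 1000 = 145.9/2030 * 1000 = 71.8719 C/km

71.8719


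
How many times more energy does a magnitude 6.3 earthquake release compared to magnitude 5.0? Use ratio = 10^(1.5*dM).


M2 - M1 = 6.3 - 5.0 = 1.3
1.5 * 1.3 = 1.95
ratio = 10^1.95 = 89.13

89.13


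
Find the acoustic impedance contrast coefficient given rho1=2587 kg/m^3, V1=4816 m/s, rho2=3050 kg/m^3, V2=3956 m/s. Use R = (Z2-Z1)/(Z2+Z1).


Z1 = 2587 * 4816 = 12458992
Z2 = 3050 * 3956 = 12065800
R = (12065800 - 12458992) / (12065800 + 12458992) = -393192 / 24524792 = -0.016

-0.016


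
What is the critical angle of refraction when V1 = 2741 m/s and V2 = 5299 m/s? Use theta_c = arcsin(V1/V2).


V1/V2 = 2741/5299 = 0.517267
theta_c = arcsin(0.517267) = 31.1491 degrees

31.1491


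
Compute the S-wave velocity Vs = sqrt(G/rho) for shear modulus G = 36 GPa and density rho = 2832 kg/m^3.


Convert G to Pa: G = 36e9 Pa
Compute G/rho = 36e9 / 2832 = 12711864.4068
Vs = sqrt(12711864.4068) = 3565.37 m/s

3565.37


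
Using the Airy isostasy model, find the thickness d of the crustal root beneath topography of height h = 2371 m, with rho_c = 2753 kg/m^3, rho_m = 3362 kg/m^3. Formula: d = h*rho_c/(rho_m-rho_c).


rho_m - rho_c = 3362 - 2753 = 609
d = 2371 * 2753 / 609
= 6527363 / 609
= 10718.17 m

10718.17


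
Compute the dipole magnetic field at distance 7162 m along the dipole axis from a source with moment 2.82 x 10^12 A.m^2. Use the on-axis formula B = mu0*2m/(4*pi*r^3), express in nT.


m = 2.82 x 10^12 = 2820000000000 A.m^2
2m = 5640000000000 A.m^2
r^3 = 7162^3 = 367369375528
B = (4pi*10^-7) * 5640000000000 / (4*pi * 367369375528) * 1e9
= 7087433.026499 / 4616499725250.54 * 1e9
= 1535.2396 nT

1535.2396


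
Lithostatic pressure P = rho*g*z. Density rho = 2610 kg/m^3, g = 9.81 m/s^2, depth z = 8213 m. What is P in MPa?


P = rho * g * z / 1e6
= 2610 * 9.81 * 8213 / 1e6
= 210286473.3 / 1e6
= 210.2865 MPa

210.2865


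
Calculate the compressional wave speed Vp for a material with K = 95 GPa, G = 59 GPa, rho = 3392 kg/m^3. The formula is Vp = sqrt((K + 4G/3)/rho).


First compute the effective modulus:
K + 4G/3 = 95e9 + 4*59e9/3 = 173666666666.67 Pa
Then divide by density:
173666666666.67 / 3392 = 51198899.3711 Pa/(kg/m^3)
Take the square root:
Vp = sqrt(51198899.3711) = 7155.34 m/s

7155.34


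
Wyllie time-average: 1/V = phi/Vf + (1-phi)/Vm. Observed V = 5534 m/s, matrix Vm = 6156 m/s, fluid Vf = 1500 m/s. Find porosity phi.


1/V - 1/Vm = 1/5534 - 1/6156 = 1.826e-05
1/Vf - 1/Vm = 1/1500 - 1/6156 = 0.00050422
phi = 1.826e-05 / 0.00050422 = 0.0362

0.0362


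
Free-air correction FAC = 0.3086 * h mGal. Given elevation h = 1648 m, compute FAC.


FAC = 0.3086 * h
= 0.3086 * 1648
= 508.5728 mGal

508.5728


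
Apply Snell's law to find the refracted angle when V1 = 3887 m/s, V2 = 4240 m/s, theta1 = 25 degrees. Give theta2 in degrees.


sin(theta1) = sin(25 deg) = 0.422618
sin(theta2) = V2/V1 * sin(theta1) = 4240/3887 * 0.422618 = 0.460999
theta2 = arcsin(0.460999) = 27.4516 degrees

27.4516


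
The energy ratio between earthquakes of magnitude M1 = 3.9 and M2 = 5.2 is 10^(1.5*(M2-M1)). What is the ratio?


M2 - M1 = 5.2 - 3.9 = 1.3
1.5 * 1.3 = 1.95
ratio = 10^1.95 = 89.13

89.13


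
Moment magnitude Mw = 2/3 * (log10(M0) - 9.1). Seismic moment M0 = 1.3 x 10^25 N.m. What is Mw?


log10(M0) = log10(1.3 x 10^25) = 25.1139
Mw = 2/3 * (25.1139 - 9.1)
= 2/3 * 16.0139
= 10.68

10.68


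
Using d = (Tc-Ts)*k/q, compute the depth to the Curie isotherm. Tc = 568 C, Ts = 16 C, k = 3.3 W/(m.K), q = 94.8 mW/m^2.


T_Curie - T_surf = 568 - 16 = 552 C
Convert q to W/m^2: 94.8 mW/m^2 = 0.0948 W/m^2
d = 552 * 3.3 / 0.0948 = 19215.19 m

19215.19


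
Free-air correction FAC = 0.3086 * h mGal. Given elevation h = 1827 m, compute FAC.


FAC = 0.3086 * h
= 0.3086 * 1827
= 563.8122 mGal

563.8122


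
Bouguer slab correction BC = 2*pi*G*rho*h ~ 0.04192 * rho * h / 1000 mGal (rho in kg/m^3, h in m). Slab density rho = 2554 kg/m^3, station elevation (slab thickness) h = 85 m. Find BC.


BC = 0.04192 * rho * h / 1000
= 0.04192 * 2554 * 85 / 1000
= 9.1004 mGal

9.1004


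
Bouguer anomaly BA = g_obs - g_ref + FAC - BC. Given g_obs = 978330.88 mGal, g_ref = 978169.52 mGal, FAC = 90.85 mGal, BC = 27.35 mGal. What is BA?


BA = g_obs - g_ref + FAC - BC
= 978330.88 - 978169.52 + 90.85 - 27.35
= 224.86 mGal

224.86


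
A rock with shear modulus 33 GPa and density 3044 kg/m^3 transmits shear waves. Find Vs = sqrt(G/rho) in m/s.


Convert G to Pa: G = 33e9 Pa
Compute G/rho = 33e9 / 3044 = 10840998.6859
Vs = sqrt(10840998.6859) = 3292.57 m/s

3292.57


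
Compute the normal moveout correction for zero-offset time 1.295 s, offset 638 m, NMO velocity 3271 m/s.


x/Vnmo = 638/3271 = 0.195047
(x/Vnmo)^2 = 0.038043
t0^2 = 1.677025
sqrt(1.677025 + 0.038043) = 1.309606
dt = 1.309606 - 1.295 = 0.014606

0.014606


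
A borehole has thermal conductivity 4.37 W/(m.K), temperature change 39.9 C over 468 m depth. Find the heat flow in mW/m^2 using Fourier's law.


q = k * dT / dz * 1000
= 4.37 * 39.9 / 468 * 1000
= 0.372571 * 1000
= 372.5705 mW/m^2

372.5705


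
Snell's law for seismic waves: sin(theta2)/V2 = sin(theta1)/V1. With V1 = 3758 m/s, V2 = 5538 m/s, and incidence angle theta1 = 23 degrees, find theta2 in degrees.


sin(theta1) = sin(23 deg) = 0.390731
sin(theta2) = V2/V1 * sin(theta1) = 5538/3758 * 0.390731 = 0.575803
theta2 = arcsin(0.575803) = 35.1559 degrees

35.1559


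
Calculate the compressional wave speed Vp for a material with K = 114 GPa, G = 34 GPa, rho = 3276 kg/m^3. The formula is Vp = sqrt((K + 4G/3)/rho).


First compute the effective modulus:
K + 4G/3 = 114e9 + 4*34e9/3 = 159333333333.33 Pa
Then divide by density:
159333333333.33 / 3276 = 48636548.6365 Pa/(kg/m^3)
Take the square root:
Vp = sqrt(48636548.6365) = 6973.99 m/s

6973.99


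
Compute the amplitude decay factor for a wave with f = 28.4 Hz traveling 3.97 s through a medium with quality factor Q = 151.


pi*f*t/Q = pi*28.4*3.97/151 = 2.34575
A/A0 = exp(-2.34575) = 0.095775

0.095775


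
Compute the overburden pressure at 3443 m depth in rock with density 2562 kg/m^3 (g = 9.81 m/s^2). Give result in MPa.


P = rho * g * z / 1e6
= 2562 * 9.81 * 3443 / 1e6
= 86533676.46 / 1e6
= 86.5337 MPa

86.5337


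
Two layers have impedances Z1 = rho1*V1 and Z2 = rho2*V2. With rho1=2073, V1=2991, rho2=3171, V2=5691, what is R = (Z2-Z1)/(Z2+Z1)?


Z1 = 2073 * 2991 = 6200343
Z2 = 3171 * 5691 = 18046161
R = (18046161 - 6200343) / (18046161 + 6200343) = 11845818 / 24246504 = 0.4886

0.4886


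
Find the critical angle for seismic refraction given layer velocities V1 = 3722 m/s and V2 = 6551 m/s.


V1/V2 = 3722/6551 = 0.568158
theta_c = arcsin(0.568158) = 34.6218 degrees

34.6218


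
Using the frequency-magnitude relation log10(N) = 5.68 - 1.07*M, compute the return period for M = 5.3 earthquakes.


log10(N) = 5.68 - 1.07*5.3 = 0.009
N = 10^0.009 = 1.020939
T = 1/N = 1/1.020939 = 0.9795 years

0.9795


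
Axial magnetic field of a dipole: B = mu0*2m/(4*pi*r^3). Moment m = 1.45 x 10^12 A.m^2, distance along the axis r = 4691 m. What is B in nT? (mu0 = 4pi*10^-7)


m = 1.45 x 10^12 = 1450000000000 A.m^2
2m = 2900000000000 A.m^2
r^3 = 4691^3 = 103227711371
B = (4pi*10^-7) * 2900000000000 / (4*pi * 103227711371) * 1e9
= 3644247.478164 / 1297197678760.08 * 1e9
= 2809.3232 nT

2809.3232


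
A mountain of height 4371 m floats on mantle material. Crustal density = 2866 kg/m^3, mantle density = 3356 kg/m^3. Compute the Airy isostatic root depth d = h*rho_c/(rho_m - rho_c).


rho_m - rho_c = 3356 - 2866 = 490
d = 4371 * 2866 / 490
= 12527286 / 490
= 25565.89 m

25565.89


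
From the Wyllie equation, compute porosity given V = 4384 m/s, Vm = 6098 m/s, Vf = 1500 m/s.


1/V - 1/Vm = 1/4384 - 1/6098 = 6.411e-05
1/Vf - 1/Vm = 1/1500 - 1/6098 = 0.00050268
phi = 6.411e-05 / 0.00050268 = 0.1275

0.1275


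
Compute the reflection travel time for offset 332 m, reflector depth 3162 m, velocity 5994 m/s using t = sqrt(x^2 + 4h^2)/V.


x^2 + 4h^2 = 332^2 + 4*3162^2 = 110224 + 39992976 = 40103200
sqrt(40103200) = 6332.7087
t = 6332.7087 / 5994 = 1.0565 s

1.0565


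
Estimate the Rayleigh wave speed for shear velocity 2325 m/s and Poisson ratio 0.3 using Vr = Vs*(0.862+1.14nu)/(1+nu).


Numerator factor = 0.862 + 1.14*0.3 = 1.204
Denominator = 1 + 0.3 = 1.3
Vr = 2325 * 1.204 / 1.3 = 2153.31 m/s

2153.31


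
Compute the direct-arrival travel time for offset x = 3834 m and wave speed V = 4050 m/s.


t = x / V
= 3834 / 4050
= 0.9467 s

0.9467


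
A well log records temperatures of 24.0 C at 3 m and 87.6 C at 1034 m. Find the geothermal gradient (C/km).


dT = 87.6 - 24.0 = 63.6 C
dz = 1034 - 3 = 1031 m
gradient = dT/dz * 1000 = 63.6/1031 * 1000 = 61.6877 C/km

61.6877


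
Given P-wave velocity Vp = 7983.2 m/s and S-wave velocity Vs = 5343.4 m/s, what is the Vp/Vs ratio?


Vp/Vs = 7983.2 / 5343.4
= 1.494

1.494


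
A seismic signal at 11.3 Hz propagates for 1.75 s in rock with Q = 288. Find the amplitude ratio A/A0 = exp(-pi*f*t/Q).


pi*f*t/Q = pi*11.3*1.75/288 = 0.215712
A/A0 = exp(-0.215712) = 0.805968

0.805968


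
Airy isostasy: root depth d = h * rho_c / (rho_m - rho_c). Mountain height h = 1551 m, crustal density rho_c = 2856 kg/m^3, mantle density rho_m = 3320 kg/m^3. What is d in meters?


rho_m - rho_c = 3320 - 2856 = 464
d = 1551 * 2856 / 464
= 4429656 / 464
= 9546.67 m

9546.67


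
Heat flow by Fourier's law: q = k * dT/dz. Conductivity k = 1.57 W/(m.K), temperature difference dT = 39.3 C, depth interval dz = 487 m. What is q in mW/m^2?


q = k * dT / dz * 1000
= 1.57 * 39.3 / 487 * 1000
= 0.126696 * 1000
= 126.6961 mW/m^2

126.6961


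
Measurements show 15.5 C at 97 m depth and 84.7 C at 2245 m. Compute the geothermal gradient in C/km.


dT = 84.7 - 15.5 = 69.2 C
dz = 2245 - 97 = 2148 m
gradient = dT/dz * 1000 = 69.2/2148 * 1000 = 32.216 C/km

32.216


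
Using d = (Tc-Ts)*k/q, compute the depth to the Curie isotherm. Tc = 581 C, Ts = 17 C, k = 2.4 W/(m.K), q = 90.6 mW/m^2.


T_Curie - T_surf = 581 - 17 = 564 C
Convert q to W/m^2: 90.6 mW/m^2 = 0.0906 W/m^2
d = 564 * 2.4 / 0.0906 = 14940.4 m

14940.4


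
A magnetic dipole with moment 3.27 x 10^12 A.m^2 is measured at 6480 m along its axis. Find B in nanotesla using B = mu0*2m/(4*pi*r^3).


m = 3.27 x 10^12 = 3270000000000 A.m^2
2m = 6540000000000 A.m^2
r^3 = 6480^3 = 272097792000
B = (4pi*10^-7) * 6540000000000 / (4*pi * 272097792000) * 1e9
= 8218406.381791 / 3419281697620.81 * 1e9
= 2403.5476 nT

2403.5476


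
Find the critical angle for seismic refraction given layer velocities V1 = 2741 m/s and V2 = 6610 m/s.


V1/V2 = 2741/6610 = 0.414675
theta_c = arcsin(0.414675) = 24.4988 degrees

24.4988


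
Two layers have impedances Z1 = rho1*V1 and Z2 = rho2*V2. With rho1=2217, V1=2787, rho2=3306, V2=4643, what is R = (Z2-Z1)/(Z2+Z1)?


Z1 = 2217 * 2787 = 6178779
Z2 = 3306 * 4643 = 15349758
R = (15349758 - 6178779) / (15349758 + 6178779) = 9170979 / 21528537 = 0.426

0.426


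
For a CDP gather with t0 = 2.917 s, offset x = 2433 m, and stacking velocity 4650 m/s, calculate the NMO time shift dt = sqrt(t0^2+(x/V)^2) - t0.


x/Vnmo = 2433/4650 = 0.523226
(x/Vnmo)^2 = 0.273765
t0^2 = 8.508889
sqrt(8.508889 + 0.273765) = 2.963554
dt = 2.963554 - 2.917 = 0.046554

0.046554


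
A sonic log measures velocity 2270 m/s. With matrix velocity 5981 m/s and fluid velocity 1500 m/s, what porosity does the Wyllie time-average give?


1/V - 1/Vm = 1/2270 - 1/5981 = 0.00027333
1/Vf - 1/Vm = 1/1500 - 1/5981 = 0.00049947
phi = 0.00027333 / 0.00049947 = 0.5472

0.5472


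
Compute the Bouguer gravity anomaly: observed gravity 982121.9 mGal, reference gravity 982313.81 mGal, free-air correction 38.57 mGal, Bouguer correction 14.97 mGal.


BA = g_obs - g_ref + FAC - BC
= 982121.9 - 982313.81 + 38.57 - 14.97
= -168.31 mGal

-168.31


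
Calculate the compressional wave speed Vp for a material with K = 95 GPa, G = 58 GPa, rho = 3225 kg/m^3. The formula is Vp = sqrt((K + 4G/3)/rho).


First compute the effective modulus:
K + 4G/3 = 95e9 + 4*58e9/3 = 172333333333.33 Pa
Then divide by density:
172333333333.33 / 3225 = 53436692.5065 Pa/(kg/m^3)
Take the square root:
Vp = sqrt(53436692.5065) = 7310.04 m/s

7310.04


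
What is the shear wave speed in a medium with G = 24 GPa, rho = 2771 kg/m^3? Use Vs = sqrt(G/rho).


Convert G to Pa: G = 24e9 Pa
Compute G/rho = 24e9 / 2771 = 8661133.1649
Vs = sqrt(8661133.1649) = 2942.98 m/s

2942.98


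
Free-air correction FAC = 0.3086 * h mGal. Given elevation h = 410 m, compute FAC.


FAC = 0.3086 * h
= 0.3086 * 410
= 126.526 mGal

126.526


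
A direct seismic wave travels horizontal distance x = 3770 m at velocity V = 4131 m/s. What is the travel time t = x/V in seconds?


t = x / V
= 3770 / 4131
= 0.9126 s

0.9126


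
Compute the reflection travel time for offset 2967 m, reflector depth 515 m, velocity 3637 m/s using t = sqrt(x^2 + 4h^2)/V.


x^2 + 4h^2 = 2967^2 + 4*515^2 = 8803089 + 1060900 = 9863989
sqrt(9863989) = 3140.6988
t = 3140.6988 / 3637 = 0.8635 s

0.8635


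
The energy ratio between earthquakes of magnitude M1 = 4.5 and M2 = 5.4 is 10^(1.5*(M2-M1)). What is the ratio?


M2 - M1 = 5.4 - 4.5 = 0.9
1.5 * 0.9 = 1.35
ratio = 10^1.35 = 22.39

22.39


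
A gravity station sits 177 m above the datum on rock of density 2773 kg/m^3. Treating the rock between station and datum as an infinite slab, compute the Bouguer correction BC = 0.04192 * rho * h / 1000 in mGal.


BC = 0.04192 * rho * h / 1000
= 0.04192 * 2773 * 177 / 1000
= 20.5752 mGal

20.5752


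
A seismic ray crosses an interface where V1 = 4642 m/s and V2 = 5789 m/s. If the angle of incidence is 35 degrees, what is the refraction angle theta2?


sin(theta1) = sin(35 deg) = 0.573576
sin(theta2) = V2/V1 * sin(theta1) = 5789/4642 * 0.573576 = 0.715302
theta2 = arcsin(0.715302) = 45.668 degrees

45.668


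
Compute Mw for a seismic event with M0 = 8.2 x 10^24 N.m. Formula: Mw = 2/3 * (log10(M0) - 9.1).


log10(M0) = log10(8.2 x 10^24) = 24.9138
Mw = 2/3 * (24.9138 - 9.1)
= 2/3 * 15.8138
= 10.54

10.54


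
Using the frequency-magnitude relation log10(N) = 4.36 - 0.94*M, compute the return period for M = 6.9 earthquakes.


log10(N) = 4.36 - 0.94*6.9 = -2.126
N = 10^-2.126 = 0.007482
T = 1/N = 1/0.007482 = 133.6596 years

133.6596


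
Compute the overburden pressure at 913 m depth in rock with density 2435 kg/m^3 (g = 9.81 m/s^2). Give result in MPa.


P = rho * g * z / 1e6
= 2435 * 9.81 * 913 / 1e6
= 21809150.55 / 1e6
= 21.8092 MPa

21.8092


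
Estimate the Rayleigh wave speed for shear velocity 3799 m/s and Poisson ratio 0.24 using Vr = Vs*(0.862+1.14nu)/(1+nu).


Numerator factor = 0.862 + 1.14*0.24 = 1.1356
Denominator = 1 + 0.24 = 1.24
Vr = 3799 * 1.1356 / 1.24 = 3479.15 m/s

3479.15


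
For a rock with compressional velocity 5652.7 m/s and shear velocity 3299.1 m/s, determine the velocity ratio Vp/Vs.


Vp/Vs = 5652.7 / 3299.1
= 1.7134

1.7134


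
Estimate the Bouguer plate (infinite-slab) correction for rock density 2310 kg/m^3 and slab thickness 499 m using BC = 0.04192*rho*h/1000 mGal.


BC = 0.04192 * rho * h / 1000
= 0.04192 * 2310 * 499 / 1000
= 48.3208 mGal

48.3208


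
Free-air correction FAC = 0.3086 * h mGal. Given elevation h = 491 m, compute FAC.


FAC = 0.3086 * h
= 0.3086 * 491
= 151.5226 mGal

151.5226


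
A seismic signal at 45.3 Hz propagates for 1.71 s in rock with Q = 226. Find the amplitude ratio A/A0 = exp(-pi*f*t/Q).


pi*f*t/Q = pi*45.3*1.71/226 = 1.076802
A/A0 = exp(-1.076802) = 0.340683

0.340683


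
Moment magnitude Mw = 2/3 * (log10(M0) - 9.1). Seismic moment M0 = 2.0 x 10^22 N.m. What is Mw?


log10(M0) = log10(2.0 x 10^22) = 22.301
Mw = 2/3 * (22.301 - 9.1)
= 2/3 * 13.201
= 8.8

8.8


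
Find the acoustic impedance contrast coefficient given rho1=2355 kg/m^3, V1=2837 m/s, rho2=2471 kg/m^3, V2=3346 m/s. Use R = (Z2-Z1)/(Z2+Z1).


Z1 = 2355 * 2837 = 6681135
Z2 = 2471 * 3346 = 8267966
R = (8267966 - 6681135) / (8267966 + 6681135) = 1586831 / 14949101 = 0.1061

0.1061


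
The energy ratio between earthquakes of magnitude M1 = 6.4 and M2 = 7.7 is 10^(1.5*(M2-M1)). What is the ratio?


M2 - M1 = 7.7 - 6.4 = 1.3
1.5 * 1.3 = 1.95
ratio = 10^1.95 = 89.13

89.13
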